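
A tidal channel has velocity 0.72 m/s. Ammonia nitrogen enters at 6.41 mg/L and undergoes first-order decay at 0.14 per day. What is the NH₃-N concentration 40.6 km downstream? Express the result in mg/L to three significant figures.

5.85 mg/L

Travel time t = 40.6 km / 0.72 m/s = 4.06e+04/0.72 = 5.639e+04 s = 0.6526 d.
First-order decay: C = 6.41·exp(−0.14·0.6526) = 6.41·0.9127 = 5.85 mg/L.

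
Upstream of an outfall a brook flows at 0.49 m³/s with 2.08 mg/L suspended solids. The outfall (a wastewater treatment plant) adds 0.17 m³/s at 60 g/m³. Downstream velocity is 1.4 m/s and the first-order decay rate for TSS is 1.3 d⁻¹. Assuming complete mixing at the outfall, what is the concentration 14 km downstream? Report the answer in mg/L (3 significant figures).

14.6 mg/L

After complete mixing, C₀ = (0.17·60 + 0.49·2.08) / 0.66 = 17 mg/L.
Travel time t = 1.4e+04 m / 1.4 m/s = 1e+04 s = 0.1157 d.
C = 17·exp(−1.3·0.1157) = 17·0.8603 = 14.62 mg/L.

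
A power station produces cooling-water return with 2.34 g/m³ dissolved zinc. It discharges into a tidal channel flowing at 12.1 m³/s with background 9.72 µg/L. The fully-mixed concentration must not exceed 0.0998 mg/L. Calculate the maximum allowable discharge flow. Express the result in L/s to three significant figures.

9.72 µg/L = 0.00972 mg/L.
Mass balance at complete mixing: C_std·(Q_w + Q_r) = Q_w·C_e + Q_r·C_b.
Rearranging, Q_w = Q_r·(C_std − C_b)/(C_e − C_std) = 12.1·(0.0998 − 0.00972) / (2.34 − 0.0998) = 0.4865 m³/s.
= 486.5 L/s.

487 L/s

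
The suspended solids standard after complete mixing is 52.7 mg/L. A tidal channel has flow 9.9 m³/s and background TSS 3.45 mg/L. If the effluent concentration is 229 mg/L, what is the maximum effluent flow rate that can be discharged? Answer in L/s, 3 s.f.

2770 L/s

Mass balance at complete mixing: C_std·(Q_w + Q_r) = Q_w·C_e + Q_r·C_b.
Rearranging, Q_w = Q_r·(C_std − C_b)/(C_e − C_std) = 9.9·(52.7 − 3.45) / (229 − 52.7) = 2.766 m³/s.
= 2766 L/s.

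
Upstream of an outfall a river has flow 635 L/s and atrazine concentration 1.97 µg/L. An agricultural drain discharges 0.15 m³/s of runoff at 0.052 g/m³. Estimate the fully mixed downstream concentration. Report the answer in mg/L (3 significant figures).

635 L/s = 0.635 m³/s.
1.97 µg/L = 0.00197 mg/L.
By mass balance at complete mixing, C = (0.15·0.052 + 0.635·0.00197) / (0.15 + 0.635) = 0.009051/0.785 = 0.01153 mg/L.

0.0115 mg/L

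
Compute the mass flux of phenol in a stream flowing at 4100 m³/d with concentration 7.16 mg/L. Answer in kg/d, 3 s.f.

4100 m³/d = 0.04745 m³/s.
Mass flux = Q·C = 0.04745 m³/s × 7.16 g/m³ = 0.3398 g/s.
= 0.3398 g/s × 86.4 = 29.36 kg/d.

29.4 kg/d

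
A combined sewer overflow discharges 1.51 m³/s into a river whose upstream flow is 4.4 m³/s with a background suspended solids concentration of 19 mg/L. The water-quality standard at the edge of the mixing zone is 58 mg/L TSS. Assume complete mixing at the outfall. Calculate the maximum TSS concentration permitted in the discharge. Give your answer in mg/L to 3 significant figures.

Mass balance: 58·5.91 = 1.51·Cₑ + 4.4·19.
Cₑ = (342.8 − 83.6) / 1.51 = 171.6 mg/L.

172 mg/L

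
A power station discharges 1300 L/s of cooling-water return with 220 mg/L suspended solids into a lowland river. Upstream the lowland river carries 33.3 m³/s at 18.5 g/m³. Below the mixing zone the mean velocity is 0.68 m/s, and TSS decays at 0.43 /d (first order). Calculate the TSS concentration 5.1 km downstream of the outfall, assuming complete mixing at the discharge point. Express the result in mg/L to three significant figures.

25.1 mg/L

1300 L/s = 1.3 m³/s.
After complete mixing, C₀ = (1.3·220 + 33.3·18.5) / 34.6 = 26.07 mg/L.
Travel time t = 5100 m / 0.68 m/s = 7500 s = 0.08681 d.
C = 26.07·exp(−0.43·0.08681) = 26.07·0.9634 = 25.12 mg/L.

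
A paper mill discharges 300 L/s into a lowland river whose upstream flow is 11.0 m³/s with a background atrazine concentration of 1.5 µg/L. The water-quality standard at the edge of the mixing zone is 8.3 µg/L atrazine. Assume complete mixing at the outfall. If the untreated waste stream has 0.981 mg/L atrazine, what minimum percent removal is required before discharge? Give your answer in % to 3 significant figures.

73.7 %

300 L/s = 0.3 m³/s.
1.5 µg/L = 0.0015 mg/L.
8.3 µg/L = 0.0083 mg/L.
Mass balance: 0.0083·11.3 = 0.3·Cₑ + 11·0.0015.
Cₑ = (0.09379 − 0.0165) / 0.3 = 0.2576 mg/L.
Required removal = 1 − 0.2576/0.981 = 73.74 %.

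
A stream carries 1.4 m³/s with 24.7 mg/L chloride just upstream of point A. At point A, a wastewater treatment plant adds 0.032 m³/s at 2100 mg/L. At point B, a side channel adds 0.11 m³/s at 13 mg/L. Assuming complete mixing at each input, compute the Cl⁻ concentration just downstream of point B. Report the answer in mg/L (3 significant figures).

After input A: C = (1.4·24.7 + 0.032·2100) / 1.432 = 71.08 mg/L.
After input B: C = (1.432·71.08 + 0.11·13) / 1.542 = 66.93 mg/L.

66.9 mg/L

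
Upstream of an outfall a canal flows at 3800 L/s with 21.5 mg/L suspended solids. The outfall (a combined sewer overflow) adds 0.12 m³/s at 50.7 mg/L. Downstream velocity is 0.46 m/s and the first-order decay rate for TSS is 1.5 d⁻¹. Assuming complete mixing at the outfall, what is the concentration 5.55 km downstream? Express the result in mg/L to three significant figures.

18.2 mg/L

3800 L/s = 3.8 m³/s.
After complete mixing, C₀ = (0.12·50.7 + 3.8·21.5) / 3.92 = 22.39 mg/L.
Travel time t = 5550 m / 0.46 m/s = 1.207e+04 s = 0.1396 d.
C = 22.39·exp(−1.5·0.1396) = 22.39·0.811 = 18.16 mg/L.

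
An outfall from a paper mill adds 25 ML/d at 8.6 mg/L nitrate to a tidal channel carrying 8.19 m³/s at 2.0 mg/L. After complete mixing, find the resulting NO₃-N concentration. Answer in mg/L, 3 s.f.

2.23 mg/L

25 ML/d = 0.2894 m³/s.
By mass balance at complete mixing, C = (0.2894·8.6 + 8.19·2) / (0.2894 + 8.19) = 18.87/8.479 = 2.225 mg/L.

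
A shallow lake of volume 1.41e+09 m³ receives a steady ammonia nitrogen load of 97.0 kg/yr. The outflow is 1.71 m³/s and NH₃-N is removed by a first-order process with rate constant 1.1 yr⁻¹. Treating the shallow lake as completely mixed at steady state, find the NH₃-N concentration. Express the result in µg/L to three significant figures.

0.0604 µg/L

Outflow Q = 1.71 m³/s × 3.156e+07 s/yr = 5.396e+07 m³/yr.
Steady-state CSTR mass balance: W = Q·C + k·V·C, so C = W/(Q + kV).
Q + kV = 5.396e+07 + 1.1·1.41e+09 = 1.605e+09 m³/yr.
C = 97.0/1.605e+09 = 6.044e-08 kg/m³ = 6.044e-05 mg/L = 0.06044 µg/L.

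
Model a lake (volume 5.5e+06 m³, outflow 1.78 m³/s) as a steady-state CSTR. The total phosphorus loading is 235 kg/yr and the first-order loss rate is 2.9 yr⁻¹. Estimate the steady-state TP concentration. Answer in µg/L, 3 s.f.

Outflow Q = 1.78 m³/s × 3.156e+07 s/yr = 5.617e+07 m³/yr.
Steady-state CSTR mass balance: W = Q·C + k·V·C, so C = W/(Q + kV).
Q + kV = 5.617e+07 + 2.9·5.5e+06 = 7.212e+07 m³/yr.
C = 235/7.212e+07 = 3.258e-06 kg/m³ = 0.003258 mg/L = 3.258 µg/L.

3.26 µg/L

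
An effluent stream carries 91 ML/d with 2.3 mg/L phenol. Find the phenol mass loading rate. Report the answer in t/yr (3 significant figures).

91 ML/d = 1.053 m³/s.
Mass flux = Q·C = 1.053 m³/s × 2.3 g/m³ = 2.422 g/s.
= 2.422 g/s × 31.56 = 76.45 t/yr.

76.4 t/yr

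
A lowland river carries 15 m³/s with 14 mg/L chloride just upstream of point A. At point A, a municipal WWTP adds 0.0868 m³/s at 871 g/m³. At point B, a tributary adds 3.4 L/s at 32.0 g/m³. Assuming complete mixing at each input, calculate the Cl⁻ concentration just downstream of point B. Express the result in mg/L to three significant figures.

After input A: C = (15·14 + 0.0868·871) / 15.09 = 18.93 mg/L.
3.4 L/s = 0.0034 m³/s.
After input B: C = (15.09·18.93 + 0.0034·32) / 15.09 = 18.93 mg/L.

18.9 mg/L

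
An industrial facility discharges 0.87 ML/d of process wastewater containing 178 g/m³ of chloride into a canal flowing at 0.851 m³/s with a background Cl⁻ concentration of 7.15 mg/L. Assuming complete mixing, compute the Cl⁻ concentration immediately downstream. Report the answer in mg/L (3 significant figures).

0.87 ML/d = 0.01007 m³/s.
Conservation of mass across the mixing zone: C = (0.01007·178 + 0.851·7.15) / (0.01007 + 0.851) = 7.877/0.8611 = 9.148 mg/L.

9.15 mg/L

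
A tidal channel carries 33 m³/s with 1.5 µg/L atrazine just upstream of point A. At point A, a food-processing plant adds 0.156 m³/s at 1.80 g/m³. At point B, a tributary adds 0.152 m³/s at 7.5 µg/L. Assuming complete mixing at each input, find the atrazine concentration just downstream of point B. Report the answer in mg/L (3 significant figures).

0.00995 mg/L

1.5 µg/L = 0.0015 mg/L.
After input A: C = (33·0.0015 + 0.156·1.8) / 33.16 = 0.009962 mg/L.
7.5 µg/L = 0.0075 mg/L.
After input B: C = (33.16·0.009962 + 0.152·0.0075) / 33.31 = 0.009951 mg/L.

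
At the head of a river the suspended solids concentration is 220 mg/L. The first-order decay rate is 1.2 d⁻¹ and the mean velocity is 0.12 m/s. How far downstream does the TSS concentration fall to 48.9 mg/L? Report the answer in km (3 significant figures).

From C = C₀·e^(−kt), t = ln(C₀/C)/k = ln(220/48.9)/1.2 = 1.504/1.2 = 1.253 d.
Distance = v·t = 0.12 m/s × 1.083e+05 s = 1.299e+04 m = 12.99 km.

13.0 km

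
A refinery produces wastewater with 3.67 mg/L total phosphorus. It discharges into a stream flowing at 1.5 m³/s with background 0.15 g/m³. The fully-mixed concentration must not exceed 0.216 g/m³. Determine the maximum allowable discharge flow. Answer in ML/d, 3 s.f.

Mass balance at complete mixing: C_std·(Q_w + Q_r) = Q_w·C_e + Q_r·C_b.
Rearranging, Q_w = Q_r·(C_std − C_b)/(C_e − C_std) = 1.5·(0.216 − 0.15) / (3.67 − 0.216) = 0.02866 m³/s.
= 2.476 ML/d.

2.48 ML/d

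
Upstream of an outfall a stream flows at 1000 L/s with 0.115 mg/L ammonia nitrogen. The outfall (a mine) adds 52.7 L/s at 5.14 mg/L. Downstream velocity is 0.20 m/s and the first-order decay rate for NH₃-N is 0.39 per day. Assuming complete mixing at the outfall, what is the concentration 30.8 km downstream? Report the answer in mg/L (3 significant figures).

0.183 mg/L

52.7 L/s = 0.0527 m³/s.
1000 L/s = 1 m³/s.
After complete mixing, C₀ = (0.0527·5.14 + 1·0.115) / 1.053 = 0.3666 mg/L.
Travel time t = 3.08e+04 m / 0.20 m/s = 1.54e+05 s = 1.782 d.
C = 0.3666·exp(−0.39·1.782) = 0.3666·0.499 = 0.1829 mg/L.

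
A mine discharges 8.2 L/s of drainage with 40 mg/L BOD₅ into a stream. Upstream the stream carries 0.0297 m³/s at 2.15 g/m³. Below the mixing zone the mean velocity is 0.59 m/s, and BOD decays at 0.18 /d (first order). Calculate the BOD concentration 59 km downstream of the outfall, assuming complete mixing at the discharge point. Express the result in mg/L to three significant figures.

8.39 mg/L

8.2 L/s = 0.0082 m³/s.
After complete mixing, C₀ = (0.0082·40 + 0.0297·2.15) / 0.0379 = 10.34 mg/L.
Travel time t = 5.9e+04 m / 0.59 m/s = 1e+05 s = 1.157 d.
C = 10.34·exp(−0.18·1.157) = 10.34·0.8119 = 8.395 mg/L.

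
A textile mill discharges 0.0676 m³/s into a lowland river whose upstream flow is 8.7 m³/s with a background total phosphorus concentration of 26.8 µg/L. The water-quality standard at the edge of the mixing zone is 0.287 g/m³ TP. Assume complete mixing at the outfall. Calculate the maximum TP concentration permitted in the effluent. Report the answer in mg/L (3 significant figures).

33.8 mg/L

26.8 µg/L = 0.0268 mg/L.
Mass balance: 0.287·8.768 = 0.0676·Cₑ + 8.7·0.0268.
Cₑ = (2.516 − 0.2332) / 0.0676 = 33.77 mg/L.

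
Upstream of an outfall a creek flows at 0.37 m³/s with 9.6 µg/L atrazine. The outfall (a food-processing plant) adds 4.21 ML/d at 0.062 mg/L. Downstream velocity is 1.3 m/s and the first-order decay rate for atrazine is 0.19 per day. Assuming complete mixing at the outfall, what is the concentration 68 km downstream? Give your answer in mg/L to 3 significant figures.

4.21 ML/d = 0.04873 m³/s.
9.6 µg/L = 0.0096 mg/L.
After complete mixing, C₀ = (0.04873·0.062 + 0.37·0.0096) / 0.4187 = 0.0157 mg/L.
Travel time t = 6.8e+04 m / 1.3 m/s = 5.231e+04 s = 0.6054 d.
C = 0.0157·exp(−0.19·0.6054) = 0.0157·0.8913 = 0.01399 mg/L.

0.0140 mg/L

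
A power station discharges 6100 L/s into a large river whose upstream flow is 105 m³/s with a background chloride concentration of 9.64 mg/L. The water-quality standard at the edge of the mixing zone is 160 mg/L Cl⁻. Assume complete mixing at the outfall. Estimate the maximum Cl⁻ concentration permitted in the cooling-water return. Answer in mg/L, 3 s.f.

2750 mg/L

6100 L/s = 6.1 m³/s.
Mass balance: 160·111.1 = 6.1·Cₑ + 105·9.64.
Cₑ = (1.778e+04 − 1012) / 6.1 = 2748 mg/L.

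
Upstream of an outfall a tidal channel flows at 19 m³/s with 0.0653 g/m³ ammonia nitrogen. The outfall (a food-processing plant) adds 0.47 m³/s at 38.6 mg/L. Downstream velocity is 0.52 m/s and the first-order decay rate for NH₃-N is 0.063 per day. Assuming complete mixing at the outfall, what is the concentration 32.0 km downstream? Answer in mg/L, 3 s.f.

0.952 mg/L

After complete mixing, C₀ = (0.47·38.6 + 19·0.0653) / 19.47 = 0.9955 mg/L.
Travel time t = 3.2e+04 m / 0.52 m/s = 6.154e+04 s = 0.7123 d.
C = 0.9955·exp(−0.063·0.7123) = 0.9955·0.9561 = 0.9518 mg/L.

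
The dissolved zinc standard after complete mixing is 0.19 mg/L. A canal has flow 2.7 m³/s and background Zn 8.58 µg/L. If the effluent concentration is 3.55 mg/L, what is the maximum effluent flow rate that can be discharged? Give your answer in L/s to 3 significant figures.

146 L/s

8.58 µg/L = 0.00858 mg/L.
Mass balance at complete mixing: C_std·(Q_w + Q_r) = Q_w·C_e + Q_r·C_b.
Rearranging, Q_w = Q_r·(C_std − C_b)/(C_e − C_std) = 2.7·(0.19 − 0.00858) / (3.55 − 0.19) = 0.1458 m³/s.
= 145.8 L/s.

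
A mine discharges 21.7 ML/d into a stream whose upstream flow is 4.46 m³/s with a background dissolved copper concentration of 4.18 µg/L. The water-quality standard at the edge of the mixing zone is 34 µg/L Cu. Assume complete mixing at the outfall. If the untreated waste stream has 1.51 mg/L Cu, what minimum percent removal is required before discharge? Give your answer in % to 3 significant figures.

62.7 %

21.7 ML/d = 0.2512 m³/s.
4.18 µg/L = 0.00418 mg/L.
34 µg/L = 0.034 mg/L.
Mass balance: 0.034·4.711 = 0.2512·Cₑ + 4.46·0.00418.
Cₑ = (0.1602 − 0.01864) / 0.2512 = 0.5635 mg/L.
Required removal = 1 − 0.5635/1.51 = 62.68 %.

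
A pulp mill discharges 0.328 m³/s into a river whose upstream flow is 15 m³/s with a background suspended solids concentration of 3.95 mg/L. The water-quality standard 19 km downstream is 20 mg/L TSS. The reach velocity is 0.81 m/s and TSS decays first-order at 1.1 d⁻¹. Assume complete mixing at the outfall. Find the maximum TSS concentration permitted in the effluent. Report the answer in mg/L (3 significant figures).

Travel time to the compliance point: t = 1.9e+04/0.81 = 2.346e+04 s = 0.2715 d; decay factor exp(−1.1·0.2715) = 0.7418.
So the concentration just after mixing may be at most 20/0.7418 = 26.96 mg/L.
Mass balance: 26.96·15.33 = 0.328·Cₑ + 15·3.95.
Cₑ = (413.3 − 59.25) / 0.328 = 1079 mg/L.

1080 mg/L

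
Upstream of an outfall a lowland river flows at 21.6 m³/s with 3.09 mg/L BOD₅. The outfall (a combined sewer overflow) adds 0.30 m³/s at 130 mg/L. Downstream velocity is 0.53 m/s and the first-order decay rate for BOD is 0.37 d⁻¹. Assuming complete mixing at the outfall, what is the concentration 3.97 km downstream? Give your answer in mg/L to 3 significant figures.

4.68 mg/L

After complete mixing, C₀ = (0.3·130 + 21.6·3.09) / 21.9 = 4.828 mg/L.
Travel time t = 3970 m / 0.53 m/s = 7491 s = 0.0867 d.
C = 4.828·exp(−0.37·0.0867) = 4.828·0.9684 = 4.676 mg/L.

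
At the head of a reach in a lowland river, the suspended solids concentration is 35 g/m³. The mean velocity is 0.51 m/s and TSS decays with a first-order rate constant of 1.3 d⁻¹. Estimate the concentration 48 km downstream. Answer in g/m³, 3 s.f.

8.49 g/m³

Travel time t = 48 km / 0.51 m/s = 4.8e+04/0.51 = 9.412e+04 s = 1.089 d.
First-order decay: C = 35·exp(−1.3·1.089) = 35·0.2427 = 8.493 g/m³.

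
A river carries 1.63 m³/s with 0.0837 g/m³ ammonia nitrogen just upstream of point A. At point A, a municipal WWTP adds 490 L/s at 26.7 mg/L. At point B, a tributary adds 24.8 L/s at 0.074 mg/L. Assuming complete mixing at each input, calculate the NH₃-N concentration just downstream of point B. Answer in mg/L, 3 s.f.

490 L/s = 0.49 m³/s.
After input A: C = (1.63·0.0837 + 0.49·26.7) / 2.12 = 6.236 mg/L.
24.8 L/s = 0.0248 m³/s.
After input B: C = (2.12·6.236 + 0.0248·0.074) / 2.145 = 6.164 mg/L.

6.16 mg/L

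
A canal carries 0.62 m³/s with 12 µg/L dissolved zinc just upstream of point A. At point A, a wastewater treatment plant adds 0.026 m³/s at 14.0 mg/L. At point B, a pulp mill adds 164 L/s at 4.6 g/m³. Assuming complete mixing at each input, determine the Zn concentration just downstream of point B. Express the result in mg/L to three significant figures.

12 µg/L = 0.012 mg/L.
After input A: C = (0.62·0.012 + 0.026·14) / 0.646 = 0.575 mg/L.
164 L/s = 0.164 m³/s.
After input B: C = (0.646·0.575 + 0.164·4.6) / 0.81 = 1.39 mg/L.

1.39 mg/L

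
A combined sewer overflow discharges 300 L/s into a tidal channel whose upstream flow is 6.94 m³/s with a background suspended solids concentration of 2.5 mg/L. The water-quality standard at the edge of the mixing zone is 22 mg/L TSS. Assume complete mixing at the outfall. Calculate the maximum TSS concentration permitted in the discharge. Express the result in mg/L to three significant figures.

473 mg/L

300 L/s = 0.3 m³/s.
Mass balance: 22·7.24 = 0.3·Cₑ + 6.94·2.5.
Cₑ = (159.3 − 17.35) / 0.3 = 473.1 mg/L.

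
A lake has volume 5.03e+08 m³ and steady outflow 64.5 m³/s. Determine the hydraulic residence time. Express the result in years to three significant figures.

0.247 yr

Q = 64.5 m³/s × 3.156e+07 s/yr = 2.035e+09 m³/yr.
Hydraulic residence time τ = V/Q = 5.03e+08/2.035e+09 = 0.2471 yr.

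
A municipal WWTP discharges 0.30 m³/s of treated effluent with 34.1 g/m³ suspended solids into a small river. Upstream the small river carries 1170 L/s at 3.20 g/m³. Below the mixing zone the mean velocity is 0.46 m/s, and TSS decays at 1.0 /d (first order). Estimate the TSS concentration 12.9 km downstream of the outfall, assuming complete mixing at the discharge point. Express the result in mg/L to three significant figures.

1170 L/s = 1.17 m³/s.
After complete mixing, C₀ = (0.3·34.1 + 1.17·3.2) / 1.47 = 9.506 mg/L.
Travel time t = 1.29e+04 m / 0.46 m/s = 2.804e+04 s = 0.3246 d.
C = 9.506·exp(−1.0·0.3246) = 9.506·0.7228 = 6.871 mg/L.

6.87 mg/L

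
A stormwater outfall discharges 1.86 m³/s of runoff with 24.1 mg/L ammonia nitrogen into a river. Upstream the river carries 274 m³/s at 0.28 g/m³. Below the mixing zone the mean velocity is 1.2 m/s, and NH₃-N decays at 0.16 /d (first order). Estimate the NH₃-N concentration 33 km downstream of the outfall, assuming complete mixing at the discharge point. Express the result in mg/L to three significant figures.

After complete mixing, C₀ = (1.86·24.1 + 274·0.28) / 275.9 = 0.4406 mg/L.
Travel time t = 3.3e+04 m / 1.2 m/s = 2.75e+04 s = 0.3183 d.
C = 0.4406·exp(−0.16·0.3183) = 0.4406·0.9503 = 0.4187 mg/L.

0.419 mg/L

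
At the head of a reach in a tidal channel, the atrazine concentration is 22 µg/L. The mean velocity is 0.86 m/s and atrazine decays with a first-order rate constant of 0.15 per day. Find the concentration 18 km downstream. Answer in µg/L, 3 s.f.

Travel time t = 18 km / 0.86 m/s = 1.8e+04/0.86 = 2.093e+04 s = 0.2422 d.
First-order decay: C = 22·exp(−0.15·0.2422) = 22·0.9643 = 21.21 µg/L.

21.2 µg/L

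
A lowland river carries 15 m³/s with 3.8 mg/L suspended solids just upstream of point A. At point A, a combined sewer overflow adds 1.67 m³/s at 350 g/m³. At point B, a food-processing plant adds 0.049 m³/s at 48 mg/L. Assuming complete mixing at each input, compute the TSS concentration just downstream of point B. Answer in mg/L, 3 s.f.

38.5 mg/L

After input A: C = (15·3.8 + 1.67·350) / 16.67 = 38.48 mg/L.
After input B: C = (16.67·38.48 + 0.049·48) / 16.72 = 38.51 mg/L.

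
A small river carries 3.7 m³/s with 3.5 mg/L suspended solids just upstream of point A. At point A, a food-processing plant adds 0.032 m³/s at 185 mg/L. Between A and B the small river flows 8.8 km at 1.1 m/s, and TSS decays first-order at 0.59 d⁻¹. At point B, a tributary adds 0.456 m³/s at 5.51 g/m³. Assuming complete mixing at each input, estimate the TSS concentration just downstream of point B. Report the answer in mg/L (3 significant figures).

After input A: C = (3.7·3.5 + 0.032·185) / 3.732 = 5.056 mg/L.
Over the 8.8 km reach to input B (t = 8000 s = 0.09259 d), decay gives C = 5.056·exp(−0.59·0.09259) = 4.787 mg/L.
After input B: C = (3.732·4.787 + 0.456·5.51) / 4.188 = 4.866 mg/L.

4.87 mg/L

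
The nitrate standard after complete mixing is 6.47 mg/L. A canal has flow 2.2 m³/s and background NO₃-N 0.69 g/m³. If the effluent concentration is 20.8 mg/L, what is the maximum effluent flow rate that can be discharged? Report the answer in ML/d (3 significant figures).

Mass balance at complete mixing: C_std·(Q_w + Q_r) = Q_w·C_e + Q_r·C_b.
Rearranging, Q_w = Q_r·(C_std − C_b)/(C_e − C_std) = 2.2·(6.47 − 0.69) / (20.8 − 6.47) = 0.8874 m³/s.
= 76.67 ML/d.

76.7 ML/d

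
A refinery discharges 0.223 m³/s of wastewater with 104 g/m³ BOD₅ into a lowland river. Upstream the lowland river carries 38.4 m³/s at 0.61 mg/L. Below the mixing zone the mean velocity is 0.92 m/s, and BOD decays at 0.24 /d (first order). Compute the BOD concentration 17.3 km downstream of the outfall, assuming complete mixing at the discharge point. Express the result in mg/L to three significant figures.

After complete mixing, C₀ = (0.223·104 + 38.4·0.61) / 38.62 = 1.207 mg/L.
Travel time t = 1.73e+04 m / 0.92 m/s = 1.88e+04 s = 0.2176 d.
C = 1.207·exp(−0.24·0.2176) = 1.207·0.9491 = 1.146 mg/L.

1.15 mg/L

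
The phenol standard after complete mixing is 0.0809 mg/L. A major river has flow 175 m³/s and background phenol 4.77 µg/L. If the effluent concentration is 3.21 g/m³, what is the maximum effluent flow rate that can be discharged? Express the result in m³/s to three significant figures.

4.77 µg/L = 0.00477 mg/L.
Mass balance at complete mixing: C_std·(Q_w + Q_r) = Q_w·C_e + Q_r·C_b.
Rearranging, Q_w = Q_r·(C_std − C_b)/(C_e − C_std) = 175·(0.0809 − 0.00477) / (3.21 − 0.0809) = 4.258 m³/s.

4.26 m³/s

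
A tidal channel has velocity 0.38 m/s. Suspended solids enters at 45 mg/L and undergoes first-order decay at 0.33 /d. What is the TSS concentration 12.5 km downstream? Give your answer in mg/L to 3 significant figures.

39.7 mg/L

Travel time t = 12.5 km / 0.38 m/s = 1.25e+04/0.38 = 3.289e+04 s = 0.3807 d.
First-order decay: C = 45·exp(−0.33·0.3807) = 45·0.8819 = 39.69 mg/L.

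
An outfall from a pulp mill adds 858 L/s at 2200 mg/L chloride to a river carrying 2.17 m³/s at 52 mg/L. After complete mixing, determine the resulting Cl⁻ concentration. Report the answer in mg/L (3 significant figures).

858 L/s = 0.858 m³/s.
Conservation of mass across the mixing zone: C = (0.858·2200 + 2.17·52) / (0.858 + 2.17) = 2000/3.028 = 660.6 mg/L.

661 mg/L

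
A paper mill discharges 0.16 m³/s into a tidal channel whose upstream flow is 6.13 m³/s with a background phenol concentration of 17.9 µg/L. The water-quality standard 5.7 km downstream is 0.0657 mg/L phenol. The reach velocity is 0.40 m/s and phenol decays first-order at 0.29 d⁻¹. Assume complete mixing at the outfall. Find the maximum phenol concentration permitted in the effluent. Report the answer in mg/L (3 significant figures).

2.02 mg/L

17.9 µg/L = 0.0179 mg/L.
Travel time to the compliance point: t = 5700/0.40 = 1.425e+04 s = 0.1649 d; decay factor exp(−0.29·0.1649) = 0.9533.
So the concentration just after mixing may be at most 0.0657/0.9533 = 0.06892 mg/L.
Mass balance: 0.06892·6.29 = 0.16·Cₑ + 6.13·0.0179.
Cₑ = (0.4335 − 0.1097) / 0.16 = 2.024 mg/L.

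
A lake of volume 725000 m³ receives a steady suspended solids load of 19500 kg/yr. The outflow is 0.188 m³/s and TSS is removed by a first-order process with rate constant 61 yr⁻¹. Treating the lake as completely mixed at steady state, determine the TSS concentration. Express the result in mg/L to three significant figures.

0.389 mg/L

Outflow Q = 0.188 m³/s × 3.156e+07 s/yr = 5.933e+06 m³/yr.
Steady-state CSTR mass balance: W = Q·C + k·V·C, so C = W/(Q + kV).
Q + kV = 5.933e+06 + 61·725000 = 5.016e+07 m³/yr.
C = 19500/5.016e+07 = 0.0003888 kg/m³ = 0.3888 mg/L.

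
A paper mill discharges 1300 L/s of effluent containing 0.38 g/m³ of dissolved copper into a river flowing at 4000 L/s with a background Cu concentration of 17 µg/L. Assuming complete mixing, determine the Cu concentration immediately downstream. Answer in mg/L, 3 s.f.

1300 L/s = 1.3 m³/s.
4000 L/s = 4 m³/s.
17 µg/L = 0.017 mg/L.
Conservation of mass across the mixing zone: C = (1.3·0.38 + 4·0.017) / (1.3 + 4) = 0.562/5.3 = 0.106 mg/L.

0.106 mg/L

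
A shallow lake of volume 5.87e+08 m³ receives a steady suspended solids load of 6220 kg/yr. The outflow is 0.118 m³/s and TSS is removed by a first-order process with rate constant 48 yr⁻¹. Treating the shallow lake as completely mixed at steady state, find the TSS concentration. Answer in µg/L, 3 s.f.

0.221 µg/L

Outflow Q = 0.118 m³/s × 3.156e+07 s/yr = 3.724e+06 m³/yr.
Steady-state CSTR mass balance: W = Q·C + k·V·C, so C = W/(Q + kV).
Q + kV = 3.724e+06 + 48·5.87e+08 = 2.818e+10 m³/yr.
C = 6220/2.818e+10 = 2.207e-07 kg/m³ = 0.0002207 mg/L = 0.2207 µg/L.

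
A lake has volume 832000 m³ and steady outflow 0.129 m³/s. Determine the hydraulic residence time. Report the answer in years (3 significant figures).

0.204 yr

Q = 0.129 m³/s × 3.156e+07 s/yr = 4.071e+06 m³/yr.
Hydraulic residence time τ = V/Q = 832000/4.071e+06 = 0.2044 yr.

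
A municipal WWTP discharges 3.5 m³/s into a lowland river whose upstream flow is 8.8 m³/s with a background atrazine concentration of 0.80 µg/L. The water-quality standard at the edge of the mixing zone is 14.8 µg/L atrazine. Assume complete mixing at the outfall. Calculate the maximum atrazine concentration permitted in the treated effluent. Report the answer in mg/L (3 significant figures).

0.80 µg/L = 0.0008 mg/L.
14.8 µg/L = 0.0148 mg/L.
Mass balance: 0.0148·12.3 = 3.5·Cₑ + 8.8·0.0008.
Cₑ = (0.182 − 0.00704) / 3.5 = 0.05 mg/L.

0.0500 mg/L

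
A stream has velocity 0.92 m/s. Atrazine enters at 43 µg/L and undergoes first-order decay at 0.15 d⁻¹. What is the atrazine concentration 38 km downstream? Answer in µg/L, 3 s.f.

Travel time t = 38 km / 0.92 m/s = 3.8e+04/0.92 = 4.13e+04 s = 0.4781 d.
First-order decay: C = 43·exp(−0.15·0.4781) = 43·0.9308 = 40.02 µg/L.

40.0 µg/L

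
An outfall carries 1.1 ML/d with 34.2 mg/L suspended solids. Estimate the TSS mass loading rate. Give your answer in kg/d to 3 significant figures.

37.6 kg/d

1.1 ML/d = 0.01273 m³/s.
Mass flux = Q·C = 0.01273 m³/s × 34.2 g/m³ = 0.4354 g/s.
= 0.4354 g/s × 86.4 = 37.62 kg/d.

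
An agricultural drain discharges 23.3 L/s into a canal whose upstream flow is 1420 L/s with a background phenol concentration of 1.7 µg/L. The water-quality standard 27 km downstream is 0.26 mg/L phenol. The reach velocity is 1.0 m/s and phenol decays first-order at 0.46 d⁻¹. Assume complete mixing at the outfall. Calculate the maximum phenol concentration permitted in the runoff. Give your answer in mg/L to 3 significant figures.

18.5 mg/L

23.3 L/s = 0.0233 m³/s.
1420 L/s = 1.42 m³/s.
1.7 µg/L = 0.0017 mg/L.
Travel time to the compliance point: t = 2.7e+04/1.0 = 2.7e+04 s = 0.3125 d; decay factor exp(−0.46·0.3125) = 0.8661.
So the concentration just after mixing may be at most 0.26/0.8661 = 0.3002 mg/L.
Mass balance: 0.3002·1.443 = 0.0233·Cₑ + 1.42·0.0017.
Cₑ = (0.4333 − 0.002414) / 0.0233 = 18.49 mg/L.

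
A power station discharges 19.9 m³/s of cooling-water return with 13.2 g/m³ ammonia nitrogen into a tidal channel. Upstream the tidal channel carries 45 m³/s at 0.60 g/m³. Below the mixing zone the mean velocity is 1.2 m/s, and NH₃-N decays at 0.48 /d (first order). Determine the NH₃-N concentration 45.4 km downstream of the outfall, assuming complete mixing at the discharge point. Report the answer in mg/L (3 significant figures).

3.62 mg/L

After complete mixing, C₀ = (19.9·13.2 + 45·0.6) / 64.9 = 4.463 mg/L.
Travel time t = 4.54e+04 m / 1.2 m/s = 3.783e+04 s = 0.4379 d.
C = 4.463·exp(−0.48·0.4379) = 4.463·0.8104 = 3.617 mg/L.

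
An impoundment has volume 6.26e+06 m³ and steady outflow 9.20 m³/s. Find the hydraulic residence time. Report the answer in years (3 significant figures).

0.0216 yr

Q = 9.20 m³/s × 3.156e+07 s/yr = 2.903e+08 m³/yr.
Hydraulic residence time τ = V/Q = 6.26e+06/2.903e+08 = 0.02156 yr.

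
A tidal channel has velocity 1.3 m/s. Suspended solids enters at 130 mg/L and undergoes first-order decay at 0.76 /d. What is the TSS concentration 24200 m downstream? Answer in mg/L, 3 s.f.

110 mg/L

Travel time t = 24200 m / 1.3 m/s = 2.42e+04/1.3 = 1.862e+04 s = 0.2155 d.
First-order decay: C = 130·exp(−0.76·0.2155) = 130·0.849 = 110.4 mg/L.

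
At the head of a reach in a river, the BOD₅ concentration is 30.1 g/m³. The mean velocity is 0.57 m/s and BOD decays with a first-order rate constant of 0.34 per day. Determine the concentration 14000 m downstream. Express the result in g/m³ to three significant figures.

Travel time t = 14000 m / 0.57 m/s = 1.4e+04/0.57 = 2.456e+04 s = 0.2843 d.
First-order decay: C = 30.1·exp(−0.34·0.2843) = 30.1·0.9079 = 27.33 g/m³.

27.3 g/m³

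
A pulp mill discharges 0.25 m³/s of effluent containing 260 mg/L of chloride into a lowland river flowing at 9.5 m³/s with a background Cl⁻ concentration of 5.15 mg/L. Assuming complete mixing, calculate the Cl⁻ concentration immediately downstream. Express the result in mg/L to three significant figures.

11.7 mg/L

Conservation of mass across the mixing zone: C = (0.25·260 + 9.5·5.15) / (0.25 + 9.5) = 113.9/9.75 = 11.68 mg/L.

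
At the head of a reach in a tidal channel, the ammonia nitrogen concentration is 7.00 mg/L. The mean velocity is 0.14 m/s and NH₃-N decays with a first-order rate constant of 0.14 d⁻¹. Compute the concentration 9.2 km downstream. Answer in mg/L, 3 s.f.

Travel time t = 9.2 km / 0.14 m/s = 9200/0.14 = 6.571e+04 s = 0.7606 d.
First-order decay: C = 7.00·exp(−0.14·0.7606) = 7.00·0.899 = 6.293 mg/L.

6.29 mg/L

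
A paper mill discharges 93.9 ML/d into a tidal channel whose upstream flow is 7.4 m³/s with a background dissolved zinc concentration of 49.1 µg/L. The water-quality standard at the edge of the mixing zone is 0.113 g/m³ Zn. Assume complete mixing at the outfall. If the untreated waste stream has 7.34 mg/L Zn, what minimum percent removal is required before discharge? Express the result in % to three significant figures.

93.9 ML/d = 1.087 m³/s.
49.1 µg/L = 0.0491 mg/L.
Mass balance: 0.113·8.487 = 1.087·Cₑ + 7.4·0.0491.
Cₑ = (0.959 − 0.3633) / 1.087 = 0.5481 mg/L.
Required removal = 1 − 0.5481/7.34 = 92.53 %.

92.5 %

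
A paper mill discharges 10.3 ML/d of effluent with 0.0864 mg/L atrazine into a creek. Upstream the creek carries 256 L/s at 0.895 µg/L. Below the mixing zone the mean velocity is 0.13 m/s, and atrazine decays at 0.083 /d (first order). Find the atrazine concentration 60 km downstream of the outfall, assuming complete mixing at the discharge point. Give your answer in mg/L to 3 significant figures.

0.0180 mg/L

10.3 ML/d = 0.1192 m³/s.
256 L/s = 0.256 m³/s.
0.895 µg/L = 0.000895 mg/L.
After complete mixing, C₀ = (0.1192·0.0864 + 0.256·0.000895) / 0.3752 = 0.02806 mg/L.
Travel time t = 6e+04 m / 0.13 m/s = 4.615e+05 s = 5.342 d.
C = 0.02806·exp(−0.083·5.342) = 0.02806·0.6419 = 0.01801 mg/L.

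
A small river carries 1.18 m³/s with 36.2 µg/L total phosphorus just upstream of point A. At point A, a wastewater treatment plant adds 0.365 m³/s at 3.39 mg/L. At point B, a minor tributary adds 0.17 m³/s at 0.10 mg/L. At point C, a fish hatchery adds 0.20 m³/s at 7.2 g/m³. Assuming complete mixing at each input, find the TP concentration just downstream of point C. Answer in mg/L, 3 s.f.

36.2 µg/L = 0.0362 mg/L.
After input A: C = (1.18·0.0362 + 0.365·3.39) / 1.545 = 0.8285 mg/L.
After input B: C = (1.545·0.8285 + 0.17·0.1) / 1.715 = 0.7563 mg/L.
After input C: C = (1.715·0.7563 + 0.2·7.2) / 1.915 = 1.429 mg/L.

1.43 mg/L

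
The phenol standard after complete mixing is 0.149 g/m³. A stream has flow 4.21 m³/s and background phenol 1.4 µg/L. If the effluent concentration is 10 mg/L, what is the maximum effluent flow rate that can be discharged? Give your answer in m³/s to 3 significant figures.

0.0631 m³/s

1.4 µg/L = 0.0014 mg/L.
Mass balance at complete mixing: C_std·(Q_w + Q_r) = Q_w·C_e + Q_r·C_b.
Rearranging, Q_w = Q_r·(C_std − C_b)/(C_e − C_std) = 4.21·(0.149 − 0.0014) / (10 − 0.149) = 0.06308 m³/s.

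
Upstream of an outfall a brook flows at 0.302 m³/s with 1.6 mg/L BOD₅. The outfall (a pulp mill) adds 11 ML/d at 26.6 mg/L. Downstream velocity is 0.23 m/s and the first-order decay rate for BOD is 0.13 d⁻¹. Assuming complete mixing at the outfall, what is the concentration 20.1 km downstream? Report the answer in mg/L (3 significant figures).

7.90 mg/L

11 ML/d = 0.1273 m³/s.
After complete mixing, C₀ = (0.1273·26.6 + 0.302·1.6) / 0.4293 = 9.014 mg/L.
Travel time t = 2.01e+04 m / 0.23 m/s = 8.739e+04 s = 1.011 d.
C = 9.014·exp(−0.13·1.011) = 9.014·0.8768 = 7.903 mg/L.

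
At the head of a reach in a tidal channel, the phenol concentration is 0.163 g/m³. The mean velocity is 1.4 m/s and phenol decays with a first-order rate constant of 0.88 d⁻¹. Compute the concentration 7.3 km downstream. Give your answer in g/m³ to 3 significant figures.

0.155 g/m³

Travel time t = 7.3 km / 1.4 m/s = 7300/1.4 = 5214 s = 0.06035 d.
First-order decay: C = 0.163·exp(−0.88·0.06035) = 0.163·0.9483 = 0.1546 g/m³.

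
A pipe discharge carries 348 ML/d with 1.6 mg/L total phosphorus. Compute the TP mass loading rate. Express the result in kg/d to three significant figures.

348 ML/d = 4.028 m³/s.
Mass flux = Q·C = 4.028 m³/s × 1.6 g/m³ = 6.444 g/s.
= 6.444 g/s × 86.4 = 556.8 kg/d.

557 kg/d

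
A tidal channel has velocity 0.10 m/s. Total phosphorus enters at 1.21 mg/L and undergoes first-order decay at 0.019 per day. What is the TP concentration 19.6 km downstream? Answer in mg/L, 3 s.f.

1.16 mg/L

Travel time t = 19.6 km / 0.10 m/s = 1.96e+04/0.10 = 1.96e+05 s = 2.269 d.
First-order decay: C = 1.21·exp(−0.019·2.269) = 1.21·0.9578 = 1.159 mg/L.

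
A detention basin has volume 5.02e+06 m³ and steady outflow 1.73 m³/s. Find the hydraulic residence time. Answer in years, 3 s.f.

Q = 1.73 m³/s × 3.156e+07 s/yr = 5.459e+07 m³/yr.
Hydraulic residence time τ = V/Q = 5.02e+06/5.459e+07 = 0.09195 yr.

0.0920 yr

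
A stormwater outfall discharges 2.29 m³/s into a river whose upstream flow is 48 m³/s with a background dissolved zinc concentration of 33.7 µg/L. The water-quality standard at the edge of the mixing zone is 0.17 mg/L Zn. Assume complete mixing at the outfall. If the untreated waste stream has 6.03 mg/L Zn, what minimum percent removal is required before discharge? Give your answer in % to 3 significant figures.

49.8 %

33.7 µg/L = 0.0337 mg/L.
Mass balance: 0.17·50.29 = 2.29·Cₑ + 48·0.0337.
Cₑ = (8.549 − 1.618) / 2.29 = 3.027 mg/L.
Required removal = 1 − 3.027/6.03 = 49.8 %.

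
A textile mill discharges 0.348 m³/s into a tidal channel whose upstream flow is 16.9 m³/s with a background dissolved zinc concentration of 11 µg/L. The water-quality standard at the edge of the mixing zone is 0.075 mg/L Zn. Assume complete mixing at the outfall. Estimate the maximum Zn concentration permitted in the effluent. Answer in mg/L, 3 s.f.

11 µg/L = 0.011 mg/L.
Mass balance: 0.075·17.25 = 0.348·Cₑ + 16.9·0.011.
Cₑ = (1.294 − 0.1859) / 0.348 = 3.183 mg/L.

3.18 mg/L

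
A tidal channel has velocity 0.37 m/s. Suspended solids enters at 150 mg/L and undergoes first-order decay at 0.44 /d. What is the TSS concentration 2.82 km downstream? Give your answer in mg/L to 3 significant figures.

144 mg/L

Travel time t = 2.82 km / 0.37 m/s = 2820/0.37 = 7622 s = 0.08821 d.
First-order decay: C = 150·exp(−0.44·0.08821) = 150·0.9619 = 144.3 mg/L.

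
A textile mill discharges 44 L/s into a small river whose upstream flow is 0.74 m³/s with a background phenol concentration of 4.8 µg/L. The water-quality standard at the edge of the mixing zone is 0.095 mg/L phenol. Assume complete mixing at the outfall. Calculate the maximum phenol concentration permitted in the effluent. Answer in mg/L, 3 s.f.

44 L/s = 0.044 m³/s.
4.8 µg/L = 0.0048 mg/L.
Mass balance: 0.095·0.784 = 0.044·Cₑ + 0.74·0.0048.
Cₑ = (0.07448 − 0.003552) / 0.044 = 1.612 mg/L.

1.61 mg/L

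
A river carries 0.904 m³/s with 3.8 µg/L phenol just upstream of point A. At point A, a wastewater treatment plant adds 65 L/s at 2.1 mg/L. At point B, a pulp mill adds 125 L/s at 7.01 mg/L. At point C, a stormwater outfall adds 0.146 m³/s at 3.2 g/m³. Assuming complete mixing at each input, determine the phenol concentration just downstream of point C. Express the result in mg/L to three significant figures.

3.8 µg/L = 0.0038 mg/L.
65 L/s = 0.065 m³/s.
After input A: C = (0.904·0.0038 + 0.065·2.1) / 0.969 = 0.1444 mg/L.
125 L/s = 0.125 m³/s.
After input B: C = (0.969·0.1444 + 0.125·7.01) / 1.094 = 0.9289 mg/L.
After input C: C = (1.094·0.9289 + 0.146·3.2) / 1.24 = 1.196 mg/L.

1.20 mg/L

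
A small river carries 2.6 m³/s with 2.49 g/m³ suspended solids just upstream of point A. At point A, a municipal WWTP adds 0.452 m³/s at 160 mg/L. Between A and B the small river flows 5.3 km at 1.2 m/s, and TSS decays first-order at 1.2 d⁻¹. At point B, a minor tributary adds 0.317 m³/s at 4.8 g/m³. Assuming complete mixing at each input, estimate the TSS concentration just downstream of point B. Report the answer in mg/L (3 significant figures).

22.4 mg/L

After input A: C = (2.6·2.49 + 0.452·160) / 3.052 = 25.82 mg/L.
Over the 5.3 km reach to input B (t = 4417 s = 0.05112 d), decay gives C = 25.82·exp(−1.2·0.05112) = 24.28 mg/L.
After input B: C = (3.052·24.28 + 0.317·4.8) / 3.369 = 22.45 mg/L.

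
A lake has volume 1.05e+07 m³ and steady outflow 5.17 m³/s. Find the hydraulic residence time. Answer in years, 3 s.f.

0.0644 yr

Q = 5.17 m³/s × 3.156e+07 s/yr = 1.632e+08 m³/yr.
Hydraulic residence time τ = V/Q = 1.05e+07/1.632e+08 = 0.06436 yr.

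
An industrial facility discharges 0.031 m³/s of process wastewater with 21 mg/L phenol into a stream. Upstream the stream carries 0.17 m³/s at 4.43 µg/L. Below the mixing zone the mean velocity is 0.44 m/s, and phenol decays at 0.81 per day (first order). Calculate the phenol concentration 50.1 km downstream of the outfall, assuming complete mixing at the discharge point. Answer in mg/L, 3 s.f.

1.12 mg/L

4.43 µg/L = 0.00443 mg/L.
After complete mixing, C₀ = (0.031·21 + 0.17·0.00443) / 0.201 = 3.243 mg/L.
Travel time t = 5.01e+04 m / 0.44 m/s = 1.139e+05 s = 1.318 d.
C = 3.243·exp(−0.81·1.318) = 3.243·0.3439 = 1.115 mg/L.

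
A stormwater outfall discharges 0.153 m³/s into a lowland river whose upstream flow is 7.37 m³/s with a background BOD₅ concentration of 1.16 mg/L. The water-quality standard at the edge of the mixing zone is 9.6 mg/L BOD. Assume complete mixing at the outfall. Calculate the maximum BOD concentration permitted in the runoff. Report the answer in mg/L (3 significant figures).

416 mg/L

Mass balance: 9.6·7.523 = 0.153·Cₑ + 7.37·1.16.
Cₑ = (72.22 − 8.549) / 0.153 = 416.2 mg/L.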